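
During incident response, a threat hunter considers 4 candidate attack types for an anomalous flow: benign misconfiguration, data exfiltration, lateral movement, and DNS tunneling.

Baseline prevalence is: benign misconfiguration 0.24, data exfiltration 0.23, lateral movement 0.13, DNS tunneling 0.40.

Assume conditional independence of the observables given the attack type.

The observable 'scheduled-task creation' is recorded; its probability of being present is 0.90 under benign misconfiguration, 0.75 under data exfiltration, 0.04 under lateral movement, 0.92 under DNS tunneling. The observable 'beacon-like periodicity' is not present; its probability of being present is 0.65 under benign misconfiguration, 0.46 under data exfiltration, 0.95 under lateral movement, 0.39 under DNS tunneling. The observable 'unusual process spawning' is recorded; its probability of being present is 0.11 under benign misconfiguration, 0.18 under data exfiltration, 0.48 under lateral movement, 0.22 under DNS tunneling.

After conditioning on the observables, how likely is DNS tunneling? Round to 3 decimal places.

0.662

By Bayes' rule with conditional independence, the unnormalized weight for each hypothesis is prior × ∏ likelihoods (using 1 − P(present | H) for each absent observable):
  benign misconfiguration: 0.24 × 0.90 × (1 − 0.65) × 0.11 = 0.008316
  data exfiltration: 0.23 × 0.75 × (1 − 0.46) × 0.18 = 0.016767
  lateral movement: 0.13 × 0.04 × (1 − 0.95) × 0.48 = 0.0001248
  DNS tunneling: 0.40 × 0.92 × (1 − 0.39) × 0.22 = 0.049386
Normalizing constant Z = 0.008316 + 0.016767 + 0.0001248 + 0.049386 = 0.074593.
P(DNS tunneling | evidence) = 0.049386 / 0.074593 ≈ 0.662.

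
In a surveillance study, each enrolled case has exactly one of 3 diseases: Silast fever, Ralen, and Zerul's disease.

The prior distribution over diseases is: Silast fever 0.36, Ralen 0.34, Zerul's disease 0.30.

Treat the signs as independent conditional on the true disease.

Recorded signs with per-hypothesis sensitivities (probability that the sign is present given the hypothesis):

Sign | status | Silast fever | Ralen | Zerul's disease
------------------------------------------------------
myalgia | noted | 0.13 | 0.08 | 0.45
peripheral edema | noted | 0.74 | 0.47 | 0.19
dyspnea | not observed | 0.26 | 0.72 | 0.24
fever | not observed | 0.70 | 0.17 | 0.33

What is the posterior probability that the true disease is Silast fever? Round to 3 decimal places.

For each hypothesis, the unnormalized posterior weight is prior × product of the sign likelihoods (using 1 − P(present | H) for each absent sign):
  Silast fever: 0.36 × 0.13 × 0.74 × (1 − 0.26) × (1 − 0.70) = 0.0076883
  Ralen: 0.34 × 0.08 × 0.47 × (1 − 0.72) × (1 − 0.17) = 0.002971
  Zerul's disease: 0.30 × 0.45 × 0.19 × (1 − 0.24) × (1 − 0.33) = 0.013061
Marginal likelihood of the evidence = 0.02372.
P(Silast fever | evidence) = 0.0076883 / 0.02372 ≈ 0.324.

0.324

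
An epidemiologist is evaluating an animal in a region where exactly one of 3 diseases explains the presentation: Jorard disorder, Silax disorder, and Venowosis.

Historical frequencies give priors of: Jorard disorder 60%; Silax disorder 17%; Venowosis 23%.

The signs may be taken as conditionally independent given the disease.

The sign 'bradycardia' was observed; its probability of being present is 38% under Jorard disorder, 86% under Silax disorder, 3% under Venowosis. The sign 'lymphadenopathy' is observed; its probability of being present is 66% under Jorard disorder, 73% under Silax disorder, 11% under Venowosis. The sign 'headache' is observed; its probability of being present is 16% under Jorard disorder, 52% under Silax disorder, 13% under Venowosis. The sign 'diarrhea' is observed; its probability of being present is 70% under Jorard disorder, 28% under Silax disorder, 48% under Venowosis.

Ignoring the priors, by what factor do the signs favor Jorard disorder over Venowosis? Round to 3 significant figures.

Joint likelihood of the sign pattern under each hypothesis:
  Jorard disorder: 0.38 × 0.66 × 0.16 × 0.70 = 0.02809
  Venowosis: 0.03 × 0.11 × 0.13 × 0.48 = 0.00020592
Bayes factor = 0.02809 / 0.00020592 ≈ 136

136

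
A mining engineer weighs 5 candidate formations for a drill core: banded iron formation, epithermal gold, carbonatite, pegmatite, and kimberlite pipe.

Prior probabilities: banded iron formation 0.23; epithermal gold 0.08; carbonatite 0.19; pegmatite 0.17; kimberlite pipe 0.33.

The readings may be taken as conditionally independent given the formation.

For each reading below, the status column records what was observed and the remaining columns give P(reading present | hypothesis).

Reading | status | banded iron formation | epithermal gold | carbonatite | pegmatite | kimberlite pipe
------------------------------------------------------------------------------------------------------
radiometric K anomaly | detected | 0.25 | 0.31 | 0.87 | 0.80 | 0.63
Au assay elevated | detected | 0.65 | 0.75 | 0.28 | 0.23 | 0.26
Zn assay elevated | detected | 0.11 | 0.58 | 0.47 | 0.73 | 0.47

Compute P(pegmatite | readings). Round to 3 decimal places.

For each hypothesis, the unnormalized posterior weight is prior × product of the reading likelihoods:
  banded iron formation: 0.23 × 0.25 × 0.65 × 0.11 = 0.0041113
  epithermal gold: 0.08 × 0.31 × 0.75 × 0.58 = 0.010788
  carbonatite: 0.19 × 0.87 × 0.28 × 0.47 = 0.021753
  pegmatite: 0.17 × 0.80 × 0.23 × 0.73 = 0.022834
  kimberlite pipe: 0.33 × 0.63 × 0.26 × 0.47 = 0.025405
Normalizing constant Z = 0.0041113 + 0.010788 + 0.021753 + 0.022834 + 0.025405 = 0.084893.
P(pegmatite | evidence) = 0.022834 / 0.084893 ≈ 0.269.

0.269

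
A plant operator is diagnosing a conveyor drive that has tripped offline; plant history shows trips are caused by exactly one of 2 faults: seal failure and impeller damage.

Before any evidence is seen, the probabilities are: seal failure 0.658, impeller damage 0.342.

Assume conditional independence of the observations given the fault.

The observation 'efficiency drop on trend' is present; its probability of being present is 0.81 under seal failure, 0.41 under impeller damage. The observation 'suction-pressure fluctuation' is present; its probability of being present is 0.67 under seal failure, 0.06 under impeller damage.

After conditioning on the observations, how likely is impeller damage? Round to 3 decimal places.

Multiply each prior by the joint likelihood of the evidence pattern:
  seal failure: 0.658 × 0.81 × 0.67 = 0.3571
  impeller damage: 0.342 × 0.41 × 0.06 = 0.0084132
Marginal likelihood of the evidence = 0.36551.
P(impeller damage | evidence) = 0.0084132 / 0.36551 ≈ 0.023.

0.023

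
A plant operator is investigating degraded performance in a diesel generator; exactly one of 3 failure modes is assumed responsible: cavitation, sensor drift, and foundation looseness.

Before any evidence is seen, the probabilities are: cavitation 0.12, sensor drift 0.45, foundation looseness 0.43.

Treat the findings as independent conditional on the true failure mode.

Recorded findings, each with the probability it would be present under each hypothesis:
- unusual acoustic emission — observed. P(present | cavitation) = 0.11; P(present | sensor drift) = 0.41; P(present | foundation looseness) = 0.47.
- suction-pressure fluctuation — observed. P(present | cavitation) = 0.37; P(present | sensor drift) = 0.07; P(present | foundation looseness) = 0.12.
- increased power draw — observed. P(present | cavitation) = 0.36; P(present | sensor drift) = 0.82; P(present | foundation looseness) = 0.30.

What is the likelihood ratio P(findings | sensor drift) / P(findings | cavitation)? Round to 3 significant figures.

1.61

Joint likelihood of the evidence pattern under each hypothesis:
  sensor drift: 0.41 × 0.07 × 0.82 = 0.023534
  cavitation: 0.11 × 0.37 × 0.36 = 0.014652
Bayes factor = 0.023534 / 0.014652 ≈ 1.61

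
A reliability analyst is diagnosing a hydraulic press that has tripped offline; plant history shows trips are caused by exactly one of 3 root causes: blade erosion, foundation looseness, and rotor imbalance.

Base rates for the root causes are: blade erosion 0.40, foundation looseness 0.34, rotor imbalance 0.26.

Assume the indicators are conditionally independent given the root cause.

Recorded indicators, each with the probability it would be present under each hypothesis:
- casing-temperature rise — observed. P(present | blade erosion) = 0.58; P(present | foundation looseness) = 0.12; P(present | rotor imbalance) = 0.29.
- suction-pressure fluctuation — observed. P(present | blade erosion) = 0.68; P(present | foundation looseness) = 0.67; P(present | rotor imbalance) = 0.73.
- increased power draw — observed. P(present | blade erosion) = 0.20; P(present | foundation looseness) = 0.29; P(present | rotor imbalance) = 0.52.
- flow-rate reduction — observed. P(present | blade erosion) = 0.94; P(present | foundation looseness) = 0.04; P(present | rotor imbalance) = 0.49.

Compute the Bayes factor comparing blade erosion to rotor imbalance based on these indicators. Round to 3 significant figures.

The Bayes factor is the ratio of the joint likelihoods of the indicator pattern under the two hypotheses.
  blade erosion: 0.58 × 0.68 × 0.20 × 0.94 = 0.074147
  rotor imbalance: 0.29 × 0.73 × 0.52 × 0.49 = 0.053941
Bayes factor = 0.074147 / 0.053941 ≈ 1.37

1.37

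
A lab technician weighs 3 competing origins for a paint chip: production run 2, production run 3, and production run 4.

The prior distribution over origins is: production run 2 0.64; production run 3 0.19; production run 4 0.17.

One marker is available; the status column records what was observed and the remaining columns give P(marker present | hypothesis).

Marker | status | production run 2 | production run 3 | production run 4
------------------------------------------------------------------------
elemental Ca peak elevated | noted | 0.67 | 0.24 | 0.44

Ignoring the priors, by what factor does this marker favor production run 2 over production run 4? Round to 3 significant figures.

1.52

The Bayes factor is the ratio of the two likelihoods.
  production run 2: 0.67
  production run 4: 0.44
Bayes factor = 0.67 / 0.44 ≈ 1.52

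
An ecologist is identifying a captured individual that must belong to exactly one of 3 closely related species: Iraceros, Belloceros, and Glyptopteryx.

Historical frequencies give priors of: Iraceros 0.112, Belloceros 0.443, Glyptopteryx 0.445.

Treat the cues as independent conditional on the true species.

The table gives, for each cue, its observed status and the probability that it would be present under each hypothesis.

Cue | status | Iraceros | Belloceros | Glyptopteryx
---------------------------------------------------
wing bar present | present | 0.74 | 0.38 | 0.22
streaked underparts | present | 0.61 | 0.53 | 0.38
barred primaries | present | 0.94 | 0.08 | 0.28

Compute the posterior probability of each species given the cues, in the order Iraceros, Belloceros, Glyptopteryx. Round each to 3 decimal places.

0.730, 0.110, 0.160

By Bayes' rule with conditional independence, the unnormalized weight for each hypothesis is prior × ∏ likelihoods:
  Iraceros: 0.112 × 0.74 × 0.61 × 0.94 = 0.047523
  Belloceros: 0.443 × 0.38 × 0.53 × 0.08 = 0.0071376
  Glyptopteryx: 0.445 × 0.22 × 0.38 × 0.28 = 0.010417
The unnormalized weights sum to 0.065078.
P(Iraceros | evidence) = 0.047523 / 0.065078 ≈ 0.730
P(Belloceros | evidence) = 0.0071376 / 0.065078 ≈ 0.110
P(Glyptopteryx | evidence) = 0.010417 / 0.065078 ≈ 0.160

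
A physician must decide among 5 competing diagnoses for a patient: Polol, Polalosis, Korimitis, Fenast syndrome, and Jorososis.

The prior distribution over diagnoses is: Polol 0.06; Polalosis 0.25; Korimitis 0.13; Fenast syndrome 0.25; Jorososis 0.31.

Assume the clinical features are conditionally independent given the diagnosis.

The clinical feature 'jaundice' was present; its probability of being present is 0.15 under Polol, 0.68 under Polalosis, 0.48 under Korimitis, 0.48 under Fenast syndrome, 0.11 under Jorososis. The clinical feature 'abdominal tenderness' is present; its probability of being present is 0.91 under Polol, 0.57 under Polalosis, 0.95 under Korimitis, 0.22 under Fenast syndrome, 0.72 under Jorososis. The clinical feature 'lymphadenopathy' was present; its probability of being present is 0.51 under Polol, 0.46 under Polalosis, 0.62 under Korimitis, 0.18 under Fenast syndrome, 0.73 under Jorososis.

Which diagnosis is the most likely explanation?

Multiply each prior by the joint likelihood of the clinical feature pattern:
  Polol: 0.06 × 0.15 × 0.91 × 0.51 = 0.0041769
  Polalosis: 0.25 × 0.68 × 0.57 × 0.46 = 0.044574
  Korimitis: 0.13 × 0.48 × 0.95 × 0.62 = 0.036754
  Fenast syndrome: 0.25 × 0.48 × 0.22 × 0.18 = 0.004752
  Jorososis: 0.31 × 0.11 × 0.72 × 0.73 = 0.017923
Marginal likelihood of the evidence = 0.10818.
P(Polol | evidence) ≈ 0.0041769 / 0.10818 ≈ 0.039
P(Polalosis | evidence) ≈ 0.044574 / 0.10818 ≈ 0.412
P(Korimitis | evidence) ≈ 0.036754 / 0.10818 ≈ 0.340
P(Fenast syndrome | evidence) ≈ 0.004752 / 0.10818 ≈ 0.044
P(Jorososis | evidence) ≈ 0.017923 / 0.10818 ≈ 0.166
The largest is 0.412, so Polalosis is most probable.

Polalosis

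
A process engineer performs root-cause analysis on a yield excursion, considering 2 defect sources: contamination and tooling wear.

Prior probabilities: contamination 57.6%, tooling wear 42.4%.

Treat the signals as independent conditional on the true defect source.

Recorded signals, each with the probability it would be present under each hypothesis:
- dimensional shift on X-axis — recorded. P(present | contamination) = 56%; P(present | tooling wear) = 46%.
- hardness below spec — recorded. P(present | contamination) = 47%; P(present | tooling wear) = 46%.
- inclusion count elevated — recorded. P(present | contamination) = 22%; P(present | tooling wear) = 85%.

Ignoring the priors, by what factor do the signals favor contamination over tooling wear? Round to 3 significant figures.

0.322

Take the product of per-signal likelihoods under each hypothesis, then divide.
  contamination: 0.56 × 0.47 × 0.22 = 0.057904
  tooling wear: 0.46 × 0.46 × 0.85 = 0.17986
Bayes factor = 0.057904 / 0.17986 ≈ 0.322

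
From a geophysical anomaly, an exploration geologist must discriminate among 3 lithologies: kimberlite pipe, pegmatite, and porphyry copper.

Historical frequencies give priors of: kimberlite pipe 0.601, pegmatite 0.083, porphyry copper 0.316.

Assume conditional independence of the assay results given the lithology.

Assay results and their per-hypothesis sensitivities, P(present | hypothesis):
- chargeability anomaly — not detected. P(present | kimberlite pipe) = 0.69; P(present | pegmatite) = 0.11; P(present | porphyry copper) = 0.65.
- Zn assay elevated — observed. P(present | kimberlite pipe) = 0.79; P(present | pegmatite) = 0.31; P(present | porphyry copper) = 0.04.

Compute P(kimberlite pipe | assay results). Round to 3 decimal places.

By Bayes' rule with conditional independence, the unnormalized weight for each hypothesis is prior × ∏ likelihoods (using 1 − P(present | H) for each absent assay result):
  kimberlite pipe: 0.601 × (1 − 0.69) × 0.79 = 0.14718
  pegmatite: 0.083 × (1 − 0.11) × 0.31 = 0.0229
  porphyry copper: 0.316 × (1 − 0.65) × 0.04 = 0.004424
Normalizing constant Z = 0.14718 + 0.0229 + 0.004424 = 0.17451.
P(kimberlite pipe | evidence) = 0.14718 / 0.17451 ≈ 0.843.

0.843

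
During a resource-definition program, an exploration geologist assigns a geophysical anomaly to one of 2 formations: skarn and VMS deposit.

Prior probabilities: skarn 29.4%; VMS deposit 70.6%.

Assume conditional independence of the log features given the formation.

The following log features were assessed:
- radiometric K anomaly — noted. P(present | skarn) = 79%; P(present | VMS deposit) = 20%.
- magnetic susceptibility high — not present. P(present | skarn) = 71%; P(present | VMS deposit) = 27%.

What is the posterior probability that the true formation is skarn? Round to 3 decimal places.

0.395

For each hypothesis, the unnormalized posterior weight is prior × product of the log feature likelihoods (using 1 − P(present | H) for each absent log feature):
  skarn: 0.294 × 0.79 × (1 − 0.71) = 0.067355
  VMS deposit: 0.706 × 0.20 × (1 − 0.27) = 0.10308
The unnormalized weights sum to 0.17043.
P(skarn | evidence) = 0.067355 / 0.17043 ≈ 0.395.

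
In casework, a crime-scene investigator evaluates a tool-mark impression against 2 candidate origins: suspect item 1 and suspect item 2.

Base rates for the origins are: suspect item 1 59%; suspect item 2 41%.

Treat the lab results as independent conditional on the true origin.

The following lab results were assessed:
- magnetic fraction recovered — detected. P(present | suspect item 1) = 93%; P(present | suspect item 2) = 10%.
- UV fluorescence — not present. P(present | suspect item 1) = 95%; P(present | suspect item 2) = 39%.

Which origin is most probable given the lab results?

suspect item 1

Multiply each prior by the joint likelihood of the lab result pattern (using 1 − P(present | H) for each absent lab result):
  suspect item 1: 0.59 × 0.93 × (1 − 0.95) = 0.027435
  suspect item 2: 0.41 × 0.10 × (1 − 0.39) = 0.02501
Marginal likelihood of the evidence = 0.052445.
P(suspect item 1 | evidence) ≈ 0.027435 / 0.052445 ≈ 0.523
P(suspect item 2 | evidence) ≈ 0.02501 / 0.052445 ≈ 0.477
The largest is 0.523, so suspect item 1 is most probable.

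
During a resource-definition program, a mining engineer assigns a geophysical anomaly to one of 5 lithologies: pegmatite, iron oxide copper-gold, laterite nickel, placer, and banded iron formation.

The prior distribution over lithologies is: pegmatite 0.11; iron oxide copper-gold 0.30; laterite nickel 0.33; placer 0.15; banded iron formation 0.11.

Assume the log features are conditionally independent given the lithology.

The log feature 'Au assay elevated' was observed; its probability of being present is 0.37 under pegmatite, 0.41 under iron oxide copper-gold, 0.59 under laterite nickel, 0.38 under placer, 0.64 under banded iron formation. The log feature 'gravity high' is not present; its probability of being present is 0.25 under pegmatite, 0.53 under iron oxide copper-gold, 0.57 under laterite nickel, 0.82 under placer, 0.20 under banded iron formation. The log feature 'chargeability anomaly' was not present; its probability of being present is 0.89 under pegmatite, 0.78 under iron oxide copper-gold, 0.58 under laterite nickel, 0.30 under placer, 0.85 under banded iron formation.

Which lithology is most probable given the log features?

laterite nickel

Multiply each prior by the joint likelihood of the log feature pattern (using 1 − P(present | H) for each absent log feature):
  pegmatite: 0.11 × 0.37 × (1 − 0.25) × (1 − 0.89) = 0.0033577
  iron oxide copper-gold: 0.30 × 0.41 × (1 − 0.53) × (1 − 0.78) = 0.012718
  laterite nickel: 0.33 × 0.59 × (1 − 0.57) × (1 − 0.58) = 0.035163
  placer: 0.15 × 0.38 × (1 − 0.82) × (1 − 0.30) = 0.007182
  banded iron formation: 0.11 × 0.64 × (1 − 0.20) × (1 − 0.85) = 0.008448
Normalizing constant Z = 0.0033577 + 0.012718 + 0.035163 + 0.007182 + 0.008448 = 0.066869.
P(pegmatite | evidence) ≈ 0.0033577 / 0.066869 ≈ 0.050
P(iron oxide copper-gold | evidence) ≈ 0.012718 / 0.066869 ≈ 0.190
P(laterite nickel | evidence) ≈ 0.035163 / 0.066869 ≈ 0.526
P(placer | evidence) ≈ 0.007182 / 0.066869 ≈ 0.107
P(banded iron formation | evidence) ≈ 0.008448 / 0.066869 ≈ 0.126
The largest is 0.526, so laterite nickel is most probable.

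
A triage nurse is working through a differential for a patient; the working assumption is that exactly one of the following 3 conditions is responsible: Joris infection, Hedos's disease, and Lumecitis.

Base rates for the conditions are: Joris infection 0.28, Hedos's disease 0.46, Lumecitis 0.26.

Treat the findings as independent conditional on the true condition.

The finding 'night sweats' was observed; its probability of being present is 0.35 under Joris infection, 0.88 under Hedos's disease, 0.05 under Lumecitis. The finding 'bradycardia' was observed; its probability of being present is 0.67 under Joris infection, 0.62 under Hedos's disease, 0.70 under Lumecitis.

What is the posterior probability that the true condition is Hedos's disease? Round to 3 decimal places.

For each hypothesis, the unnormalized posterior weight is prior × product of the finding likelihoods:
  Joris infection: 0.28 × 0.35 × 0.67 = 0.06566
  Hedos's disease: 0.46 × 0.88 × 0.62 = 0.25098
  Lumecitis: 0.26 × 0.05 × 0.70 = 0.0091
The unnormalized weights sum to 0.32574.
P(Hedos's disease | evidence) = 0.25098 / 0.32574 ≈ 0.770.

0.770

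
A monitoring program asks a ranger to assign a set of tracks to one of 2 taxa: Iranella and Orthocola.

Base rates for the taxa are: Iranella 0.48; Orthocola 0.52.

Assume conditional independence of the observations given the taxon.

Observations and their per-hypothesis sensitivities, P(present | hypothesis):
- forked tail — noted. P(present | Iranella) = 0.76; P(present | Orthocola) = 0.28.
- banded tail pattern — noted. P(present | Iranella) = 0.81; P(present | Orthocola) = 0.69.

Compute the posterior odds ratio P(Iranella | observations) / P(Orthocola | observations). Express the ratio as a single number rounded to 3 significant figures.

2.94

The normalizing constant cancels in an odds ratio, so compute prior × likelihood for the two hypotheses only:
  Iranella: 0.48 × 0.76 × 0.81 = 0.29549
  Orthocola: 0.52 × 0.28 × 0.69 = 0.10046
Odds(Iranella : Orthocola) = 0.29549 / 0.10046 ≈ 2.94.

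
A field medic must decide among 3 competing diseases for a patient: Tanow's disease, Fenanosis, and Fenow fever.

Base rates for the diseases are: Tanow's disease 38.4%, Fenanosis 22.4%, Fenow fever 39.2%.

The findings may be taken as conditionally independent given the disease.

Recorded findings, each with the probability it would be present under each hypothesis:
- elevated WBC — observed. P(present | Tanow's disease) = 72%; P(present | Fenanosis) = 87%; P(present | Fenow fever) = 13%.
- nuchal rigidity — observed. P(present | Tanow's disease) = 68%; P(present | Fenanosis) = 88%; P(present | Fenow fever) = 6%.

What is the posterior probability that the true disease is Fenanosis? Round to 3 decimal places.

By Bayes' rule with conditional independence, the unnormalized weight for each hypothesis is prior × ∏ likelihoods:
  Tanow's disease: 0.384 × 0.72 × 0.68 = 0.18801
  Fenanosis: 0.224 × 0.87 × 0.88 = 0.17149
  Fenow fever: 0.392 × 0.13 × 0.06 = 0.0030576
The unnormalized weights sum to 0.36256.
P(Fenanosis | evidence) = 0.17149 / 0.36256 ≈ 0.473.

0.473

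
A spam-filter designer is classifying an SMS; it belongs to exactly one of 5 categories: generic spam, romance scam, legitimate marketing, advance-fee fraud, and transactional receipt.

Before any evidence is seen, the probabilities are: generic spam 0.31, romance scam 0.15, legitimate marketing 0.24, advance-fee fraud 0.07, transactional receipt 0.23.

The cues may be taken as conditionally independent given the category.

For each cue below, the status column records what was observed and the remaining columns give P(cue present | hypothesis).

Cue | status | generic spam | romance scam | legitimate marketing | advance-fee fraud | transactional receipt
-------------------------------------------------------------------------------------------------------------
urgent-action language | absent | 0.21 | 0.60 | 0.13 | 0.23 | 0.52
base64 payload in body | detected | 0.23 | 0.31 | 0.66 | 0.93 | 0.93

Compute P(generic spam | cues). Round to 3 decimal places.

0.154

Multiply each prior by the joint likelihood of the cue pattern (using 1 − P(present | H) for each absent cue):
  generic spam: 0.31 × (1 − 0.21) × 0.23 = 0.056327
  romance scam: 0.15 × (1 − 0.60) × 0.31 = 0.0186
  legitimate marketing: 0.24 × (1 − 0.13) × 0.66 = 0.13781
  advance-fee fraud: 0.07 × (1 − 0.23) × 0.93 = 0.050127
  transactional receipt: 0.23 × (1 − 0.52) × 0.93 = 0.10267
The unnormalized weights sum to 0.36553.
P(generic spam | evidence) = 0.056327 / 0.36553 ≈ 0.154.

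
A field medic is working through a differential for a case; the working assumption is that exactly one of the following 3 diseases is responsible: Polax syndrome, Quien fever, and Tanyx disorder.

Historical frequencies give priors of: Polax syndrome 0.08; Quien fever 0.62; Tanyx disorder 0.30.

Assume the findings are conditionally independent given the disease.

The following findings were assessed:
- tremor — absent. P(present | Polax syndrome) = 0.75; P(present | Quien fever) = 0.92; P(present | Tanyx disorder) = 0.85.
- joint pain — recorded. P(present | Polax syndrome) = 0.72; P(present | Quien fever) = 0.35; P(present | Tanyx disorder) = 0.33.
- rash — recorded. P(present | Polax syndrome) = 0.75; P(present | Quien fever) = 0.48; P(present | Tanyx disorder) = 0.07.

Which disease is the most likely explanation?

By Bayes' rule with conditional independence, the unnormalized weight for each hypothesis is prior × ∏ likelihoods (using 1 − P(present | H) for each absent finding):
  Polax syndrome: 0.08 × (1 − 0.75) × 0.72 × 0.75 = 0.0108
  Quien fever: 0.62 × (1 − 0.92) × 0.35 × 0.48 = 0.0083328
  Tanyx disorder: 0.30 × (1 − 0.85) × 0.33 × 0.07 = 0.0010395
Marginal likelihood of the evidence = 0.020172.
P(Polax syndrome | evidence) ≈ 0.0108 / 0.020172 ≈ 0.535
P(Quien fever | evidence) ≈ 0.0083328 / 0.020172 ≈ 0.413
P(Tanyx disorder | evidence) ≈ 0.0010395 / 0.020172 ≈ 0.052
The largest is 0.535, so Polax syndrome is most probable.

Polax syndrome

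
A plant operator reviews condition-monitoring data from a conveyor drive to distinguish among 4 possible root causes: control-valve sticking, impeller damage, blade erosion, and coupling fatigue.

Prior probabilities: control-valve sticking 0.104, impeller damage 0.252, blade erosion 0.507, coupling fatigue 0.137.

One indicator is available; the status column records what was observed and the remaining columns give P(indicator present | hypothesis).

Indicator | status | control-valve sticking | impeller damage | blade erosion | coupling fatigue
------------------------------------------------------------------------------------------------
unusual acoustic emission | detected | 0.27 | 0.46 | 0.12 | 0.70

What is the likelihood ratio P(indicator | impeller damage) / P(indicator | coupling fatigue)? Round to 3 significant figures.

Likelihood of this indicator under each hypothesis:
  impeller damage: 0.46
  coupling fatigue: 0.7
Bayes factor = 0.46 / 0.7 ≈ 0.657

0.657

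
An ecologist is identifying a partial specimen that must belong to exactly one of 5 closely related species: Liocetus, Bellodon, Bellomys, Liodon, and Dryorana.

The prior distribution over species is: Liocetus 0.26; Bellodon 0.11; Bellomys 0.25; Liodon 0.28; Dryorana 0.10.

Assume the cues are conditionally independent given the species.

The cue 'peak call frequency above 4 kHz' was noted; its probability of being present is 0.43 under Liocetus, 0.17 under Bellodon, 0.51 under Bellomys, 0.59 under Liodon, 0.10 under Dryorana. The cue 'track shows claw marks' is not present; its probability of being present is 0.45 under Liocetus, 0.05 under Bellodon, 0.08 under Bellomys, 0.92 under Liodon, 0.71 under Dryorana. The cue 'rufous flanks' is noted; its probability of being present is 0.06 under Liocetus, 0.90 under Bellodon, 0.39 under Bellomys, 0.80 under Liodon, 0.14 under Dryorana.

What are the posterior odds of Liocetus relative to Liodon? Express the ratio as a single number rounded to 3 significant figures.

Unnormalized posterior weight (prior times the cue likelihoods) for each of the two hypotheses (using 1 − P(present | H) for each absent cue):
  Liocetus: 0.26 × 0.43 × (1 − 0.45) × 0.06 = 0.0036894
  Liodon: 0.28 × 0.59 × (1 − 0.92) × 0.80 = 0.010573
Odds(Liocetus : Liodon) = 0.0036894 / 0.010573 ≈ 0.349.

0.349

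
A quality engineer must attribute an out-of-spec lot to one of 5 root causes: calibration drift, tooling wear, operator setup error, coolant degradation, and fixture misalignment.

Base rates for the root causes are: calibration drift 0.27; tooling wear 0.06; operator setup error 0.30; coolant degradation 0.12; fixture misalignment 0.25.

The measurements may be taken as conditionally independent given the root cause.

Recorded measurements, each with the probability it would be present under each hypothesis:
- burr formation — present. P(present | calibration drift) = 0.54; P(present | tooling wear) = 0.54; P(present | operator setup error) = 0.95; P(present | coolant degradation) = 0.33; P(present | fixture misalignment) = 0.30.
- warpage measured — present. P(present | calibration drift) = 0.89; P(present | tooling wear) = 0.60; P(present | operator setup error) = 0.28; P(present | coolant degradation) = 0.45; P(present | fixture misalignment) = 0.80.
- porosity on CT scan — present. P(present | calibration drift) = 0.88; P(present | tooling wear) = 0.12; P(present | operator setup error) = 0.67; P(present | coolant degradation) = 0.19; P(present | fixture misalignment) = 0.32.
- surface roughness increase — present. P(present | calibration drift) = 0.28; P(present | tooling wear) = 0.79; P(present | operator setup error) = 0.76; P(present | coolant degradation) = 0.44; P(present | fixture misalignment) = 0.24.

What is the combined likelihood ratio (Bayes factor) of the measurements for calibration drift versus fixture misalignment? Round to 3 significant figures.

6.42

Take the product of per-measurement likelihoods under each hypothesis, then divide.
  calibration drift: 0.54 × 0.89 × 0.88 × 0.28 = 0.11842
  fixture misalignment: 0.30 × 0.80 × 0.32 × 0.24 = 0.018432
Bayes factor = 0.11842 / 0.018432 ≈ 6.42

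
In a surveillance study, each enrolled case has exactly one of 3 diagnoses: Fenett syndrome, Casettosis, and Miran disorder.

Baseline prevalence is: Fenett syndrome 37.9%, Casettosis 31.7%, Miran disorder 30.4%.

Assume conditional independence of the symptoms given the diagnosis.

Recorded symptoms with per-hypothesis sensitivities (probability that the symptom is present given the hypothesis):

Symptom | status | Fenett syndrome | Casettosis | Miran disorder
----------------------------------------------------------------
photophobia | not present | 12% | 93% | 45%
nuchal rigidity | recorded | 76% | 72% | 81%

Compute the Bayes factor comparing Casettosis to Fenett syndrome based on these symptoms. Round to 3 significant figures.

0.0754

Joint likelihood of the symptom pattern under each hypothesis (using 1 − P(present | H) for each absent symptom):
  Casettosis: (1 − 0.93) × 0.72 = 0.0504
  Fenett syndrome: (1 − 0.12) × 0.76 = 0.6688
Bayes factor = 0.0504 / 0.6688 ≈ 0.0754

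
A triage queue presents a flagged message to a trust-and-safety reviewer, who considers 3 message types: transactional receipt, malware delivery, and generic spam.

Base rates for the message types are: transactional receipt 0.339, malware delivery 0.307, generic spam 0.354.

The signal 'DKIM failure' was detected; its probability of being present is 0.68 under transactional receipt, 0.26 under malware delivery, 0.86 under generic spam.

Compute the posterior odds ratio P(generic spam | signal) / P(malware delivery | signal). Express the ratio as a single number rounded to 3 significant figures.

Posterior odds equal prior odds times the likelihood ratio; only the two competing hypotheses matter.
  generic spam: 0.354 × 0.86 = 0.30444
  malware delivery: 0.307 × 0.26 = 0.07982
Odds(generic spam : malware delivery) = 0.30444 / 0.07982 ≈ 3.81.

3.81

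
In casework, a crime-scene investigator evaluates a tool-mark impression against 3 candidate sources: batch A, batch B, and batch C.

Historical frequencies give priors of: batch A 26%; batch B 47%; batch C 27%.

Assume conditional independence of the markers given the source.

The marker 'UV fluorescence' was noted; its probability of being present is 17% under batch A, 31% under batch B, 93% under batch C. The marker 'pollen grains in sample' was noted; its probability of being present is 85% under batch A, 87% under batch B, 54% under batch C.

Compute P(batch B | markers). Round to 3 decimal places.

Multiply each prior by the joint likelihood of the marker pattern:
  batch A: 0.26 × 0.17 × 0.85 = 0.03757
  batch B: 0.47 × 0.31 × 0.87 = 0.12676
  batch C: 0.27 × 0.93 × 0.54 = 0.13559
Marginal likelihood of the evidence = 0.29992.
P(batch B | evidence) = 0.12676 / 0.29992 ≈ 0.423.

0.423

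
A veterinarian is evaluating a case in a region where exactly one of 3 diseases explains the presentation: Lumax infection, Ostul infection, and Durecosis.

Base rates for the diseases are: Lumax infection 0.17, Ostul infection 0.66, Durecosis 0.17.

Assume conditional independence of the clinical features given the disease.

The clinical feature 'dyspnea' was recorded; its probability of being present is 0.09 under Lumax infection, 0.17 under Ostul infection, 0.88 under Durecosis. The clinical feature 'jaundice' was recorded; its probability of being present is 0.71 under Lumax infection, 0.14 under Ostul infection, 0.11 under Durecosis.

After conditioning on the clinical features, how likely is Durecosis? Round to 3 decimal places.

By Bayes' rule with conditional independence, the unnormalized weight for each hypothesis is prior × ∏ likelihoods:
  Lumax infection: 0.17 × 0.09 × 0.71 = 0.010863
  Ostul infection: 0.66 × 0.17 × 0.14 = 0.015708
  Durecosis: 0.17 × 0.88 × 0.11 = 0.016456
The unnormalized weights sum to 0.043027.
P(Durecosis | evidence) = 0.016456 / 0.043027 ≈ 0.382.

0.382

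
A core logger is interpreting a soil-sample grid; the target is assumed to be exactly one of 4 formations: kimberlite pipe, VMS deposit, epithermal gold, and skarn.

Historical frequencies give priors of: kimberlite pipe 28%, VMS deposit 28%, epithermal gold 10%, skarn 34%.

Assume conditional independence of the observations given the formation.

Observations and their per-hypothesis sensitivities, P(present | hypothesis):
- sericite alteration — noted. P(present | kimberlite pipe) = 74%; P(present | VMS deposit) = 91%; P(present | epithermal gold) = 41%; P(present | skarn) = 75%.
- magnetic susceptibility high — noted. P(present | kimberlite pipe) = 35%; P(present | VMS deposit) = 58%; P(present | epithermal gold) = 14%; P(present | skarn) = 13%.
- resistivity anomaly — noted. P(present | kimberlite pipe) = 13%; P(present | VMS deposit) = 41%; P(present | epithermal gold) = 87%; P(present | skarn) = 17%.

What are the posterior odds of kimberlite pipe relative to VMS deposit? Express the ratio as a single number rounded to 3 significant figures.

Unnormalized posterior weight (prior times the observation likelihoods) for each of the two hypotheses:
  kimberlite pipe: 0.28 × 0.74 × 0.35 × 0.13 = 0.0094276
  VMS deposit: 0.28 × 0.91 × 0.58 × 0.41 = 0.060591
Odds(kimberlite pipe : VMS deposit) = 0.0094276 / 0.060591 ≈ 0.156.

0.156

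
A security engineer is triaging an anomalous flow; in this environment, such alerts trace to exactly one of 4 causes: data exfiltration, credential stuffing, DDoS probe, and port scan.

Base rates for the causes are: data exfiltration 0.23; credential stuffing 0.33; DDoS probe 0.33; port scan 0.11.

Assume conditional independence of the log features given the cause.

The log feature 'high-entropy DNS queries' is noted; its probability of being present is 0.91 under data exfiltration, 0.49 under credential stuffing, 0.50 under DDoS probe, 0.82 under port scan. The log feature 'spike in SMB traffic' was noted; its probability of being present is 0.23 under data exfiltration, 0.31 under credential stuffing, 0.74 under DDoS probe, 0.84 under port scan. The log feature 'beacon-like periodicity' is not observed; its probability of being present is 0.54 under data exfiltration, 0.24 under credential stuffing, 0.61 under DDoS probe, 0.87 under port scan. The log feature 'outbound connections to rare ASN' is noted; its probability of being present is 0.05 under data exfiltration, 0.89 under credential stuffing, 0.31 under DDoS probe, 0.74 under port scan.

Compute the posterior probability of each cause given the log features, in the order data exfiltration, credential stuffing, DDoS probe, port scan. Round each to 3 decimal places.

For each hypothesis, the unnormalized posterior weight is prior × product of the log feature likelihoods (using 1 − P(present | H) for each absent log feature):
  data exfiltration: 0.23 × 0.91 × 0.23 × (1 − 0.54) × 0.05 = 0.0011072
  credential stuffing: 0.33 × 0.49 × 0.31 × (1 − 0.24) × 0.89 = 0.033906
  DDoS probe: 0.33 × 0.50 × 0.74 × (1 − 0.61) × 0.31 = 0.014762
  port scan: 0.11 × 0.82 × 0.84 × (1 − 0.87) × 0.74 = 0.0072889
Normalizing constant Z = 0.0011072 + 0.033906 + 0.014762 + 0.0072889 = 0.057064.
P(data exfiltration | evidence) = 0.0011072 / 0.057064 ≈ 0.019
P(credential stuffing | evidence) = 0.033906 / 0.057064 ≈ 0.594
P(DDoS probe | evidence) = 0.014762 / 0.057064 ≈ 0.259
P(port scan | evidence) = 0.0072889 / 0.057064 ≈ 0.128

0.019, 0.594, 0.259, 0.128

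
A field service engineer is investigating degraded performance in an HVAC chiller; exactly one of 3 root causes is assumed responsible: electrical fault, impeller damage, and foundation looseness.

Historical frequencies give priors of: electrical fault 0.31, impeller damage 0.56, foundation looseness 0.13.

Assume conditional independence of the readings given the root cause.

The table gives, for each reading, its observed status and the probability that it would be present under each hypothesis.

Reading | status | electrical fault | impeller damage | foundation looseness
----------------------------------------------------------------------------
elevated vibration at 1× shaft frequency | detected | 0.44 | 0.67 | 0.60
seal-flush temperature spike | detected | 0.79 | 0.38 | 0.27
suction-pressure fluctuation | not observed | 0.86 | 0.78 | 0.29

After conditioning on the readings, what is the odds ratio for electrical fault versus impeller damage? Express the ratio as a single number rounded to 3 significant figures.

0.481

Posterior odds equal prior odds times the likelihood ratio; only the two competing hypotheses matter (using 1 − P(present | H) for each absent reading).
  electrical fault: 0.31 × 0.44 × 0.79 × (1 − 0.86) = 0.015086
  impeller damage: 0.56 × 0.67 × 0.38 × (1 − 0.78) = 0.031367
Odds(electrical fault : impeller damage) = 0.015086 / 0.031367 ≈ 0.481.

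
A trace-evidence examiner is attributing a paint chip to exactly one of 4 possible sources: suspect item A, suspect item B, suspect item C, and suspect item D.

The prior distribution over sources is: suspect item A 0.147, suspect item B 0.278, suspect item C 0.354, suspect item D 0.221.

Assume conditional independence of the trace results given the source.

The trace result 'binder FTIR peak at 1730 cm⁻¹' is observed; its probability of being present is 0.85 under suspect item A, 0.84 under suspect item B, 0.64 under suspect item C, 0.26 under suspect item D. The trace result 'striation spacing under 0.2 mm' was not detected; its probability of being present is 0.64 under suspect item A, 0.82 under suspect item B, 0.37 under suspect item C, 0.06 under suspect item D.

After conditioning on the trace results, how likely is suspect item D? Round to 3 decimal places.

For each hypothesis, the unnormalized posterior weight is prior × product of the trace result likelihoods (using 1 − P(present | H) for each absent trace result):
  suspect item A: 0.147 × 0.85 × (1 − 0.64) = 0.044982
  suspect item B: 0.278 × 0.84 × (1 − 0.82) = 0.042034
  suspect item C: 0.354 × 0.64 × (1 − 0.37) = 0.14273
  suspect item D: 0.221 × 0.26 × (1 − 0.06) = 0.054012
Marginal likelihood of the evidence = 0.28376.
P(suspect item D | evidence) = 0.054012 / 0.28376 ≈ 0.190.

0.190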